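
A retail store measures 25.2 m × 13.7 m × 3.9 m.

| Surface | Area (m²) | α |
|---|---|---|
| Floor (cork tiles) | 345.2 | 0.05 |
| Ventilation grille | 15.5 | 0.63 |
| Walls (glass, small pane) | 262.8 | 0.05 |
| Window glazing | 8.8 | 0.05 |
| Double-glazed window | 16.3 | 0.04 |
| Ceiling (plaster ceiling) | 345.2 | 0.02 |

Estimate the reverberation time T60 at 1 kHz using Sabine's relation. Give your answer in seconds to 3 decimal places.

4.501 s

A = Σ Sᵢαᵢ = 345.2·0.05 + 15.5·0.63 + 262.8·0.05 + 8.8·0.05 + 16.3·0.04 + 345.2·0.02 = 48.161 sabins.
V = 25.2·13.7·3.9 = 1346.436 m³.
Sabine: RT60 = 0.161 × 1346.436 / 48.161 = 4.501 s.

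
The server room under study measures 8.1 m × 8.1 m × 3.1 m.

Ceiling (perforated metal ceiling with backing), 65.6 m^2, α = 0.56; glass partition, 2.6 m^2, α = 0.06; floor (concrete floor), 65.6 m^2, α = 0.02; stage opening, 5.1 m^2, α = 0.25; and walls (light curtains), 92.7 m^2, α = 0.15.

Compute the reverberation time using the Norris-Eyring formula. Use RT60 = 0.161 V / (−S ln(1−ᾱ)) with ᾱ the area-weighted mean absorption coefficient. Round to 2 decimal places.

S = Σ Sᵢ = 231.6 m^2.
Absorption A = 65.6×0.56 + 2.6×0.06 + 65.6×0.02 + 5.1×0.25 + 92.7×0.15 = 53.384 sabins.
ᾱ = 53.384 / 231.6 = 0.2305.
−S·ln(1−ᾱ) = −231.6 × ln(1 − 0.2305) = 60.683.
V = 8.1 × 8.1 × 3.1 = 203.391 m³.
T = 0.161·V/[−S·ln(1−ᾱ)] = 0.161·203.391/60.683 = 0.54 s.

0.54 s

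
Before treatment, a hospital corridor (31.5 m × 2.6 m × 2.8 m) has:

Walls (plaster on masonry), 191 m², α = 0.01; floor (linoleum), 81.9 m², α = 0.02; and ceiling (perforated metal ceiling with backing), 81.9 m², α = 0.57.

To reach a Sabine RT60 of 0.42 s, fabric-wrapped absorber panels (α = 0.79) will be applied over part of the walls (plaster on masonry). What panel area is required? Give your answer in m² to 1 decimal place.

48.3

Total absorption A₁ = 191*0.01 + 81.9*0.02 + 81.9*0.57
  = 1.910 + 1.638 + 46.683 = 50.231 m² sabins.
V = 229.32 m³. Target absorption A₂ = 0.161 × 229.32 / 0.42 = 87.906 sabins.
ΔA needed = 87.906 − 50.231 = 37.675 sabins.
Net gain per m²: Δα = 0.79 − 0.01 = 0.78.
Area = ΔA/Δα = 37.675/0.78 = 48.3 m².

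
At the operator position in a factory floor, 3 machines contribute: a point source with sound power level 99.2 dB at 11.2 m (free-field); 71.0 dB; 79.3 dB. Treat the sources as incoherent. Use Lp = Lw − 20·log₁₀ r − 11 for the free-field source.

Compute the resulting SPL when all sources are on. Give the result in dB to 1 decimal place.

80.1 dB

Source at 11.2 m: Lp = 99.2 − 20·log₁₀(11.2) − 11 = 67.2 dB.
Converting to relative power and adding: 10^(67.2/10) + 10^(71.0/10) + 10^(79.3/10) = 1.03e+08.
Back to dB: 10·log₁₀ Σ = 80.1 dB.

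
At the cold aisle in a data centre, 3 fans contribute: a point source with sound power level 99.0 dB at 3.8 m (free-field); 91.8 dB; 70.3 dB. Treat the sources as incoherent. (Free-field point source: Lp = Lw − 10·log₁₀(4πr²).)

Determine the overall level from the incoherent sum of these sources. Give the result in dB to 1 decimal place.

92.0 dB

Source at 3.8 m: Lp = 99.0 − 10·log₁₀(4π·3.8²) = 99.0 − 10·log₁₀(181.458) = 76.4 dB.
Sum in the linear (power) domain: Σ 10^(Lᵢ/10) = 10^(76.4/10) + 10^(91.8/10) + 10^(70.3/10) = 1.568e+09.
L_total = 10·log₁₀(1.568e+09) = 92.0 dB.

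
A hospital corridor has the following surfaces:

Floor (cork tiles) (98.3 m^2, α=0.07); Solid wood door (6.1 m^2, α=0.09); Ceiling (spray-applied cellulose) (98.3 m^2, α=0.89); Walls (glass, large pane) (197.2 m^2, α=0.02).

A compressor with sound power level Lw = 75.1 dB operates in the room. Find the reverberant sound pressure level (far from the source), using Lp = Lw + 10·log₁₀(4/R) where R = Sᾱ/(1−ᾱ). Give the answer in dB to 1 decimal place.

59.9 dB

A = 98.861 sabins; S = 399.9 m^2.
ᾱ = 98.861/399.9 = 0.2472; R = Sᾱ/(1−ᾱ) = 98.861/(1−0.2472) = 131.324 m^2.
Lp = 75.1 + 10·log₁₀(4/131.324) = 75.1 + (-15.16) = 59.9 dB.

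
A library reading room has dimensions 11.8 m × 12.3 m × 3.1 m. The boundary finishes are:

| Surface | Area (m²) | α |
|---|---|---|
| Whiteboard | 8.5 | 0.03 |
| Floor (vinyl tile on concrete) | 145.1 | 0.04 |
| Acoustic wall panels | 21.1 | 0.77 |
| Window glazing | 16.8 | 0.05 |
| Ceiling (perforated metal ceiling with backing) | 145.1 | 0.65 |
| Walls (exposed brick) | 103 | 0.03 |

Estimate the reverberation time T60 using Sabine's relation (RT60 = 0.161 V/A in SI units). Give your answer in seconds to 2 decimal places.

Summing Sᵢαᵢ: 0.255 + 5.804 + 16.247 + 0.840 + 94.315 + 3.090 → A = 120.551 sabins.
Volume V = 11.8 × 12.3 × 3.1 = 449.934 m³.
T = 0.161 V/A = 0.161·449.934/120.551 = 0.60 s.

0.60 s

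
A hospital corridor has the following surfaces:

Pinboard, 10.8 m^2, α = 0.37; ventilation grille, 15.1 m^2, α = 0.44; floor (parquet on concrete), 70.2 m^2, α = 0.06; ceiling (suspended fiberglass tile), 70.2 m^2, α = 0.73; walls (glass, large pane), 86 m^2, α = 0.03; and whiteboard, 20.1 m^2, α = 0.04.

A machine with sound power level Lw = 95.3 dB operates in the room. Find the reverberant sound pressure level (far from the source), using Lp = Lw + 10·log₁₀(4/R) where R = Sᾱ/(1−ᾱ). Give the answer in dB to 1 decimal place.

81.6 dB

Σ(Sᵢαᵢ) = 10.8×0.37 + 15.1×0.44 + 70.2×0.06 + 70.2×0.73 + 86×0.03 + 20.1×0.04 = 69.482; total area S = 272.4 m^2.
ᾱ = 69.482/272.4 = 0.2551; R = Sᾱ/(1−ᾱ) = 69.482/(1−0.2551) = 93.277 m^2.
Lp = Lw + 10 log₁₀(4/R) = 95.3 -13.68 = 81.6 dB.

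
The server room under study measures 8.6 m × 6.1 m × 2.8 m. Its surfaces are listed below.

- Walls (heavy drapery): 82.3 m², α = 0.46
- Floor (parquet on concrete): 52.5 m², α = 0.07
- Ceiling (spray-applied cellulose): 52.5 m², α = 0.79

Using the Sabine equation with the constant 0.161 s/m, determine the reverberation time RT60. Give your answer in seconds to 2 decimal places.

A = Σ Sᵢαᵢ = 82.3×0.46 + 52.5×0.07 + 52.5×0.79 = 83.008 sabins.
Volume V = 8.6 × 6.1 × 2.8 = 146.888 m³.
Sabine: RT60 = 0.161 × 146.888 / 83.008 = 0.28 s.

0.28 sec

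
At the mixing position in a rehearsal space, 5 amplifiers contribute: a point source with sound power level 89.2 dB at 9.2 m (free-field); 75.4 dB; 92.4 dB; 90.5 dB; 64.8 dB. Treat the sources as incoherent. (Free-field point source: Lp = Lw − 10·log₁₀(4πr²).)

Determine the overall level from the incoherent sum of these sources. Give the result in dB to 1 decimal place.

94.6 dB

Source at 9.2 m: Lp = 89.2 − 10·log₁₀(4π·9.2²) = 89.2 − 10·log₁₀(1063.618) = 58.9 dB.
Converting to relative power and adding: 10^(58.9/10) + 10^(75.4/10) + 10^(92.4/10) + 10^(90.5/10) + 10^(64.8/10) = 2.898e+09.
Back to dB: 10·log₁₀ Σ = 94.6 dB.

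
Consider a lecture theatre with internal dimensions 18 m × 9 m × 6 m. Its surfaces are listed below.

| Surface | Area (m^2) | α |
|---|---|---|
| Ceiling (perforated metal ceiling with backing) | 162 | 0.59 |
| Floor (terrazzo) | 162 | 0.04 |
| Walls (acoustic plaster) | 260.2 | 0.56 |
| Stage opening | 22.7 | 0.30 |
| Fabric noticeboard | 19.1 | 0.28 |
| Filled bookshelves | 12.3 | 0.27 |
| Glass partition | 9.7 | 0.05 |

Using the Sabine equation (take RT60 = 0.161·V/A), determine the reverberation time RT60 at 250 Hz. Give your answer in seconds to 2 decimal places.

0.59 seconds

Equivalent absorption area: A = 162*0.59 + 162*0.04 + 260.2*0.56 + 22.7*0.30 + 19.1*0.28 + 12.3*0.27 + 9.7*0.05 = 263.736 m^2.
Volume V = 18 × 9 × 6 = 972 m³.
RT60 = 0.161 · V / A = 0.161 × 972 / 263.736 = 0.59 s.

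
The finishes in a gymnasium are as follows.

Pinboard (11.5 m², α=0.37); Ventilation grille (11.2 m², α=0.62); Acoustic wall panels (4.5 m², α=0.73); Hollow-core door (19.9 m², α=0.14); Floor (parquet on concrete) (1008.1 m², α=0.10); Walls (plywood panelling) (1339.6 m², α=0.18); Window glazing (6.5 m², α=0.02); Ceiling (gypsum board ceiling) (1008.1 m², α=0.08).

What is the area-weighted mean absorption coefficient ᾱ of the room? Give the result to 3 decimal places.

0.129

Total surface area S = 3409.4 m².
Σ(Sᵢαᵢ) = 11.5×0.37 + 11.2×0.62 + 4.5×0.73 + 19.9×0.14 + 1008.1×0.10 + 1339.6×0.18 + 6.5×0.02 + 1008.1×0.08 = 439.986.
ᾱ = 439.986 / 3409.4 = 0.129.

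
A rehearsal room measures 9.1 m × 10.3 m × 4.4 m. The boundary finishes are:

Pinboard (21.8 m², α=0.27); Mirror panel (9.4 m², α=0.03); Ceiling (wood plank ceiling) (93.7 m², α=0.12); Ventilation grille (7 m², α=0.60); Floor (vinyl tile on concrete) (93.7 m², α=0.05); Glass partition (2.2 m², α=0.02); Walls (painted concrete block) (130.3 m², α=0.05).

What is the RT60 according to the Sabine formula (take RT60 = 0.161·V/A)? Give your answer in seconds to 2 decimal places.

2.02 s

A = Σ Sᵢαᵢ = 21.8×0.27 + 9.4×0.03 + 93.7×0.12 + 7×0.60 + 93.7×0.05 + 2.2×0.02 + 130.3×0.05 = 32.856 sabins.
V = 9.1·10.3·4.4 = 412.412 m³.
Sabine: RT60 = 0.161 × 412.412 / 32.856 = 2.02 s.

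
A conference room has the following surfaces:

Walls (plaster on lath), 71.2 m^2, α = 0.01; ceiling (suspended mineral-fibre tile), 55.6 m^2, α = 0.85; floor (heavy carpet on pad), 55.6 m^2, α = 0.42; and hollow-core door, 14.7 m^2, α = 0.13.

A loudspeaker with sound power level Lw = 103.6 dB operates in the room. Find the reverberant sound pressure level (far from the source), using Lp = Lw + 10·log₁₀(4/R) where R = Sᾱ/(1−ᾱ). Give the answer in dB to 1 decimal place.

Σ(Sᵢαᵢ) = 71.2·0.01 + 55.6·0.85 + 55.6·0.42 + 14.7·0.13 = 73.235; total area S = 197.1 m^2.
ᾱ = 73.235/197.1 = 0.3716; R = Sᾱ/(1−ᾱ) = 73.235/(1−0.3716) = 116.542 m^2.
Lp = 103.6 + 10·log₁₀(4/116.542) = 103.6 + (-14.64) = 89.0 dB.

89.0 dB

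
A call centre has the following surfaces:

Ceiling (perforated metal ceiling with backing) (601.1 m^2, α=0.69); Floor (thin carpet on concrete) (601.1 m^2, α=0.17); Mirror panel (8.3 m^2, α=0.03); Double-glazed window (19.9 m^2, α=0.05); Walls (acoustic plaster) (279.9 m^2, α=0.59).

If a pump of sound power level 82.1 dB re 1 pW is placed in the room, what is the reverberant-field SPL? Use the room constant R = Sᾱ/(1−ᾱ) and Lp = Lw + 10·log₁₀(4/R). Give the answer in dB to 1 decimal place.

A = 683.331 sabins; S = 1510.3 m^2.
ᾱ = 0.4524, so room constant R = A/(1−ᾱ) = 1247.865 m^2.
Lp = 82.1 + 10·log₁₀(4/1247.865) = 82.1 + (-24.94) = 57.2 dB.

57.2 dB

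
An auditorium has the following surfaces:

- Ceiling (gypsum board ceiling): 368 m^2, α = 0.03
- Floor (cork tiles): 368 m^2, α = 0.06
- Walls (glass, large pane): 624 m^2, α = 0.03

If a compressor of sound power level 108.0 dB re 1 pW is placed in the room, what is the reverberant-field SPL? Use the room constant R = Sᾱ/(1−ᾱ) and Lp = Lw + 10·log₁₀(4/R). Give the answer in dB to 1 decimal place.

96.7 dB

Σ(Sᵢαᵢ) = 368×0.03 + 368×0.06 + 624×0.03 = 51.840; total area S = 1360.0 m^2.
ᾱ = 51.840/1360.0 = 0.0381; R = Sᾱ/(1−ᾱ) = 51.840/(1−0.0381) = 53.893 m^2.
Lp = Lw + 10 log₁₀(4/R) = 108.0 -11.29 = 96.7 dB.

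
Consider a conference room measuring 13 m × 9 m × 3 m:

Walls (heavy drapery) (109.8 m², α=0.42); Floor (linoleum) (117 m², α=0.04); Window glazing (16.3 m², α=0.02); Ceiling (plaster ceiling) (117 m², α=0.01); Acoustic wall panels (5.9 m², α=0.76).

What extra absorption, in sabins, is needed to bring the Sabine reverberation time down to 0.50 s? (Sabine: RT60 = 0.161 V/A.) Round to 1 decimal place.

Equivalent absorption area: A₁ = 109.8*0.42 + 117*0.04 + 16.3*0.02 + 117*0.01 + 5.9*0.76 = 56.776 m².
V = 351 m³. Required absorption A₂ = 0.161 × 351 / 0.50 = 113.022 sabins.
Additional absorption ΔA = 113.022 − 56.776 = 56.2 sabins.

56.2 sabins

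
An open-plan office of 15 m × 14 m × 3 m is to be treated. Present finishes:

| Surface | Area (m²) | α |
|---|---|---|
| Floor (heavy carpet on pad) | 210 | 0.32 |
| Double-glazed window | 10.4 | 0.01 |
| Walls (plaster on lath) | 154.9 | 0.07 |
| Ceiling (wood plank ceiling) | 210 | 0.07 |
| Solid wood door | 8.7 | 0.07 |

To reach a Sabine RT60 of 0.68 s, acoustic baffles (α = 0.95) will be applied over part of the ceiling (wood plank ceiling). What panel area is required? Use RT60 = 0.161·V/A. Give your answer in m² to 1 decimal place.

A₁ = Σ Sᵢαᵢ = 210·0.32 + 10.4·0.01 + 154.9·0.07 + 210·0.07 + 8.7·0.07 = 93.456 sabins.
Required A₂ = 0.161·630/0.68 = 149.162 sabins.
ΔA needed = 149.162 − 93.456 = 55.706 sabins.
Net gain per m²: Δα = 0.95 − 0.07 = 0.88.
Panel area = 55.706 / 0.88 = 63.3 m².

63.3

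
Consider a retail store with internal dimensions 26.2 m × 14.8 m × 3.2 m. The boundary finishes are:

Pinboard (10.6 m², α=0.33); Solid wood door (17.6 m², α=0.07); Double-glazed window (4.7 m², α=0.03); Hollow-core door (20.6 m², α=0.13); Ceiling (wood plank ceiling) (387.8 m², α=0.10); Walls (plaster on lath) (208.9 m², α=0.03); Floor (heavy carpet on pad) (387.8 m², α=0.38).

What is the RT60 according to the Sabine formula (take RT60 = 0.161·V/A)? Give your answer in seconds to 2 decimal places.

1.00 seconds

Equivalent absorption area: A = 10.6×0.33 + 17.6×0.07 + 4.7×0.03 + 20.6×0.13 + 387.8×0.10 + 208.9×0.03 + 387.8×0.38 = 199.960 m².
V = 26.2·14.8·3.2 = 1240.832 m³.
RT60 = 0.161 · V / A = 0.161 × 1240.832 / 199.960 = 1.00 s.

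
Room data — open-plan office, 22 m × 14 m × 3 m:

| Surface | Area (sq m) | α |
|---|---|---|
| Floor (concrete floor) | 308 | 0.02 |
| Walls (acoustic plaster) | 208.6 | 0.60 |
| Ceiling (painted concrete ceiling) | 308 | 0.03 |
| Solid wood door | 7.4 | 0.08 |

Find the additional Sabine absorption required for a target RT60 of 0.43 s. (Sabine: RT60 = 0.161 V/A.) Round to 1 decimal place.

204.8 sabins

A₁ = Σ Sᵢαᵢ = 308*0.02 + 208.6*0.60 + 308*0.03 + 7.4*0.08 = 141.152 sabins.
V = 924 m³. Required absorption A₂ = 0.161 × 924 / 0.43 = 345.963 sabins.
Additional absorption ΔA = 345.963 − 141.152 = 204.8 sabins.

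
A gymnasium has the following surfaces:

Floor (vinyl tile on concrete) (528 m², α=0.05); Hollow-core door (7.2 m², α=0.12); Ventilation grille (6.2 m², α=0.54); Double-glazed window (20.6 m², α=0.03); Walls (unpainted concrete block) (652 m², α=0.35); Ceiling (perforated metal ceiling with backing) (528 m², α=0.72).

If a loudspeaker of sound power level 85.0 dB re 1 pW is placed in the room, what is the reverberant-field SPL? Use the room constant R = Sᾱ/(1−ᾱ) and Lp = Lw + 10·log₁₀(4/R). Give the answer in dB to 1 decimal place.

61.0 dB

A = 639.590 sabins; S = 1742.0 m².
ᾱ = 0.3672, so room constant R = A/(1−ᾱ) = 1010.730 m².
Lp = Lw + 10 log₁₀(4/R) = 85.0 -24.03 = 61.0 dB.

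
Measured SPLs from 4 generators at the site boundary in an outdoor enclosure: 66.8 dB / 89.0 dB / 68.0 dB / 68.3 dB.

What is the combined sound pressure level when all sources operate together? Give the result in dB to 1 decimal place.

Sum in the linear (power) domain: Σ 10^(Lᵢ/10) = 10^(66.8/10) + 10^(89.0/10) + 10^(68.0/10) + 10^(68.3/10) = 8.122e+08.
Combined level = 10 log₁₀(8.122e+08) = 89.1 dB.

89.1 dB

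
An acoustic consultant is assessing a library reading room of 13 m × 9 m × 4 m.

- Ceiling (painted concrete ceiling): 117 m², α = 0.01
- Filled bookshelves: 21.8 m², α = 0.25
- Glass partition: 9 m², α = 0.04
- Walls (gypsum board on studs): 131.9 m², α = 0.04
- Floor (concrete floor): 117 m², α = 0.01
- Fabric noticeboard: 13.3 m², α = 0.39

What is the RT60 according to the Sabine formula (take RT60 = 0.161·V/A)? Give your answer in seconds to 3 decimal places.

4.048 seconds

Summing Sᵢαᵢ: 1.170 + 5.450 + 0.360 + 5.276 + 1.170 + 5.187 → A = 18.613 sabins.
Volume V = 13 × 9 × 4 = 468 m³.
T = 0.161 V/A = 0.161·468/18.613 = 4.048 s.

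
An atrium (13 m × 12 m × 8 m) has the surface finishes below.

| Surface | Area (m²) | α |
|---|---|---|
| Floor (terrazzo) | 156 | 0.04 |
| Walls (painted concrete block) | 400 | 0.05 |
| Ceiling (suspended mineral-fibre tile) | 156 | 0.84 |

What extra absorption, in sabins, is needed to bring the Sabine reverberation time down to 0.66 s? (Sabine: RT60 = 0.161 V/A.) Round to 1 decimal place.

147.2 sabins

A₁ = Σ Sᵢαᵢ = 156×0.04 + 400×0.05 + 156×0.84 = 157.280 sabins.
Target A₂ = 0.161·1248/0.66 = 304.436 sabins (V = 1248 m³).
Additional absorption ΔA = 304.436 − 157.280 = 147.2 sabins.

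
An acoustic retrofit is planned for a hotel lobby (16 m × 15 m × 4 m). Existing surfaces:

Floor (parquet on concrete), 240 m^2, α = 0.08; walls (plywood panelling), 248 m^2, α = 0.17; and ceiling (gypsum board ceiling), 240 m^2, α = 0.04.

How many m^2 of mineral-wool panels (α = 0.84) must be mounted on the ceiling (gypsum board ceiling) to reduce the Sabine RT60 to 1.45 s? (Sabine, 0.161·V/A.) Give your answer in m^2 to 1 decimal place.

44.5

Total absorption A₁ = 240·0.08 + 248·0.17 + 240·0.04
  = 19.200 + 42.160 + 9.600 = 70.960 m^2 sabins.
Required A₂ = 0.161·960/1.45 = 106.593 sabins.
ΔA needed = 106.593 − 70.960 = 35.633 sabins.
Each m^2 of panel replacing the ceiling (gypsum board ceiling) adds (0.84 − 0.04) = 0.80 sabins.
Area = ΔA/Δα = 35.633/0.80 = 44.5 m^2.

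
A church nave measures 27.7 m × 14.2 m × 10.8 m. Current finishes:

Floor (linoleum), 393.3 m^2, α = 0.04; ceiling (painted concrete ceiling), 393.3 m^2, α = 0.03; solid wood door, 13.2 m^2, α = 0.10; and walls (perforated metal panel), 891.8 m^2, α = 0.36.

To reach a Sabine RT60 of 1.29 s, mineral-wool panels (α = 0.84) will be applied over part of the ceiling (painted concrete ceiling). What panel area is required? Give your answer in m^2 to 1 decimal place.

A₁ = Σ Sᵢαᵢ = 393.3·0.04 + 393.3·0.03 + 13.2·0.10 + 891.8·0.36 = 349.899 sabins.
V = 4248.072 m³. Target absorption A₂ = 0.161 × 4248.072 / 1.29 = 530.186 sabins.
Absorption to add: 530.186 − 349.899 = 180.287 sabins.
Net gain per m^2: Δα = 0.84 − 0.03 = 0.81.
Area = ΔA/Δα = 180.287/0.81 = 222.6 m^2.

222.6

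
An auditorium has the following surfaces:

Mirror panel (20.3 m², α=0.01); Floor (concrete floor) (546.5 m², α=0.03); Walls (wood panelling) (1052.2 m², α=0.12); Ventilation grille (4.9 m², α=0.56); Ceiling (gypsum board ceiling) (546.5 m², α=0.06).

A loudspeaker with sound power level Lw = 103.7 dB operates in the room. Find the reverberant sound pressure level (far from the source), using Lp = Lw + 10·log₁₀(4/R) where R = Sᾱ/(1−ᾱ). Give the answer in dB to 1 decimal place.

86.8 dB

A = 178.396 sabins; S = 2170.4 m².
ᾱ = 178.396/2170.4 = 0.0822; R = Sᾱ/(1−ᾱ) = 178.396/(1−0.0822) = 194.374 m².
Lp = Lw + 10 log₁₀(4/R) = 103.7 -16.87 = 86.8 dB.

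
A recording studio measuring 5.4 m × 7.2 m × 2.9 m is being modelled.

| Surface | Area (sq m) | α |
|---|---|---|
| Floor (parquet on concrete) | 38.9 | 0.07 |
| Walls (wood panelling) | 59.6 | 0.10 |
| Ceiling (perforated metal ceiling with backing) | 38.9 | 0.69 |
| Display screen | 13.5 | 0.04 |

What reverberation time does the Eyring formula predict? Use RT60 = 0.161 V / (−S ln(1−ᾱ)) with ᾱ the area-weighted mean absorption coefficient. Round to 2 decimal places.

Total surface area S = 38.9 + 59.6 + 38.9 + 13.5 = 150.9 sq m.
Σ(Sᵢαᵢ) = 38.9·0.07 + 59.6·0.10 + 38.9·0.69 + 13.5·0.04 = 36.064.
ᾱ = 36.064 / 150.9 = 0.2390.
Eyring denominator: −S ln(1−ᾱ) = 41.214.
V = 5.4 × 7.2 × 2.9 = 112.752 m³.
T = 0.161·V/[−S·ln(1−ᾱ)] = 0.161·112.752/41.214 = 0.44 s.

0.44 s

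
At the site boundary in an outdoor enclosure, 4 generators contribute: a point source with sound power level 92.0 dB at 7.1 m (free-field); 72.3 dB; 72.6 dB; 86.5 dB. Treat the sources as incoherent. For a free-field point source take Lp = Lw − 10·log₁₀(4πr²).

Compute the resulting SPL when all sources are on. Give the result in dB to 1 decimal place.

Source at 7.1 m: Lp = 92.0 − 10·log₁₀(4π·7.1²) = 92.0 − 10·log₁₀(633.471) = 64.0 dB.
Converting to relative power and adding: 10^(64.0/10) + 10^(72.3/10) + 10^(72.6/10) + 10^(86.5/10) = 4.844e+08.
Combined level = 10 log₁₀(4.844e+08) = 86.9 dB.

86.9 dB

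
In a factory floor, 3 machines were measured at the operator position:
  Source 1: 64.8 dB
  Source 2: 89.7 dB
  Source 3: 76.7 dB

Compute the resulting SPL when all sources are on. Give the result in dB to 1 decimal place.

Σ 10^(Lᵢ/10) = 9.83e+08.
L_total = 10·log₁₀(9.83e+08) = 89.9 dB.

89.9 dB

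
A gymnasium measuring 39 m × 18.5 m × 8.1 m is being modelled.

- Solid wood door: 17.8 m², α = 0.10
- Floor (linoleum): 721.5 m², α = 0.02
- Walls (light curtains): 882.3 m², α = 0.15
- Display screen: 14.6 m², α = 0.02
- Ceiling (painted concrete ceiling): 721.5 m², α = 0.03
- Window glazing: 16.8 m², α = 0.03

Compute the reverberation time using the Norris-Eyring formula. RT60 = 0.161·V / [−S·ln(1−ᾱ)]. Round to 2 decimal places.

S = Σ Sᵢ = 2374.5 m².
Absorption A = 17.8·0.10 + 721.5·0.02 + 882.3·0.15 + 14.6·0.02 + 721.5·0.03 + 16.8·0.03 = 170.996 sabins.
ᾱ = 170.996 / 2374.5 = 0.0720.
Eyring denominator: −S ln(1−ᾱ) = 177.431.
V = 39 × 18.5 × 8.1 = 5844.15 m³.
RT60 = 0.161 × 5844.15 / 177.431 = 5.30 s.

5.30 seconds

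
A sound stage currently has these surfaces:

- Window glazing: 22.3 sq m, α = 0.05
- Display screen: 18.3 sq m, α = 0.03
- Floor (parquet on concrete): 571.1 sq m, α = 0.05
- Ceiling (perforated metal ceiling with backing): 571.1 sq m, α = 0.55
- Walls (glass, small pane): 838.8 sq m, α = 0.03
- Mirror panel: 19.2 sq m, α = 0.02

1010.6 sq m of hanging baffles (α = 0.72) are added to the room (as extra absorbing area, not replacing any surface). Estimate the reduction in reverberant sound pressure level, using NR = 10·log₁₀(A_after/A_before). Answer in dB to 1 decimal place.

Equivalent absorption area: A_before = 22.3*0.05 + 18.3*0.03 + 571.1*0.05 + 571.1*0.55 + 838.8*0.03 + 19.2*0.02 = 369.872 sq m.
Treatment contributes 1010.6·0.72 = 727.632 sabins.
New total A_after = 1097.504 sabins.
NR = 10·log₁₀(1097.504/369.872) = 4.7 dB.

4.7 dB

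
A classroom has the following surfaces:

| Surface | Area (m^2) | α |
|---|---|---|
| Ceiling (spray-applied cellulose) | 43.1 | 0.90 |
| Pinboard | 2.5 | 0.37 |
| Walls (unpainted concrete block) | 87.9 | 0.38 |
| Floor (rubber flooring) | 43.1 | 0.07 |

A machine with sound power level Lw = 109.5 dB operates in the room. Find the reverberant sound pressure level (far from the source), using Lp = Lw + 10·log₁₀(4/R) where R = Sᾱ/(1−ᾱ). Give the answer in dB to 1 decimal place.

Σ(Sᵢαᵢ) = 43.1×0.90 + 2.5×0.37 + 87.9×0.38 + 43.1×0.07 = 76.134; total area S = 176.6 m^2.
ᾱ = 76.134/176.6 = 0.4311; R = Sᾱ/(1−ᾱ) = 76.134/(1−0.4311) = 133.827 m^2.
Lp = Lw + 10 log₁₀(4/R) = 109.5 -15.24 = 94.3 dB.

94.3 dB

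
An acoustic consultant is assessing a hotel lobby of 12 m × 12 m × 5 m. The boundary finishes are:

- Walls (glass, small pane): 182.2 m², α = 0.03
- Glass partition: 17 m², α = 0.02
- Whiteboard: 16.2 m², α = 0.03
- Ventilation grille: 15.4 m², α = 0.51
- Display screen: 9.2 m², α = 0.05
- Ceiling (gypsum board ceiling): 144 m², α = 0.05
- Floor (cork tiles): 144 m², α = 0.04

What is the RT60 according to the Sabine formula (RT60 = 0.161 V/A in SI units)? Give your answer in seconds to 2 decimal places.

Equivalent absorption area: A = 182.2×0.03 + 17×0.02 + 16.2×0.03 + 15.4×0.51 + 9.2×0.05 + 144×0.05 + 144×0.04 = 27.566 m².
Room volume: 720 m³.
Sabine: RT60 = 0.161 × 720 / 27.566 = 4.21 s.

4.21 sec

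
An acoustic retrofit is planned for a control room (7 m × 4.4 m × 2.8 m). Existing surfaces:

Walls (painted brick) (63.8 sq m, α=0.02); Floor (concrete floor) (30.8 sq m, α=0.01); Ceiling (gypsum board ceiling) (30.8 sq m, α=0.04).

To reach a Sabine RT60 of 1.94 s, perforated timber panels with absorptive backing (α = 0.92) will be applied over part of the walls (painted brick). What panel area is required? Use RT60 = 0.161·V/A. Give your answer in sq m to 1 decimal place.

Equivalent absorption area: A₁ = 63.8·0.02 + 30.8·0.01 + 30.8·0.04 = 2.816 sq m.
Required A₂ = 0.161·86.24/1.94 = 7.157 sabins.
Absorption to add: 7.157 − 2.816 = 4.341 sabins.
Net gain per sq m: Δα = 0.92 − 0.02 = 0.90.
Panel area = 4.341 / 0.90 = 4.8 sq m.

4.8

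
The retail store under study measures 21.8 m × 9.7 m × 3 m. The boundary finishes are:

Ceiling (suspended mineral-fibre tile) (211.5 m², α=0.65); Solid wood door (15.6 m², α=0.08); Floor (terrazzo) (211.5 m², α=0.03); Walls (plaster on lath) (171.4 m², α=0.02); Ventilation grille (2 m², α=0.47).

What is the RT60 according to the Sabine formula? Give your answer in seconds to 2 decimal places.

Total absorption A = 211.5×0.65 + 15.6×0.08 + 211.5×0.03 + 171.4×0.02 + 2×0.47
  = 137.475 + 1.248 + 6.345 + 3.428 + 0.940 = 149.436 m² sabins.
V = 21.8·9.7·3 = 634.38 m³.
RT60 = 0.161 · V / A = 0.161 × 634.38 / 149.436 = 0.68 s.

0.68 s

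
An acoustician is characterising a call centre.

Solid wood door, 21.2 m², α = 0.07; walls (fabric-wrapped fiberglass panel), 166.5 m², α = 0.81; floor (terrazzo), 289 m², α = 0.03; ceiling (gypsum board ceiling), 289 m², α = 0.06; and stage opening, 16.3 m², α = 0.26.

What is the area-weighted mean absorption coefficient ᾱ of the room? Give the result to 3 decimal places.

0.213

Total surface area S = 782.0 m².
Σ(Sᵢαᵢ) = 21.2*0.07 + 166.5*0.81 + 289*0.03 + 289*0.06 + 16.3*0.26 = 166.597.
ᾱ = A/S = 0.213.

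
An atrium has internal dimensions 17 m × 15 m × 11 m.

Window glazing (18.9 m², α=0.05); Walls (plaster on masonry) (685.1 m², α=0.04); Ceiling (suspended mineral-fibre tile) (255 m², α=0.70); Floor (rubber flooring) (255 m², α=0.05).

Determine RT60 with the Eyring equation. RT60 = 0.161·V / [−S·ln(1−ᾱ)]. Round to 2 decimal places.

1.86 seconds

Total surface area S = 18.9 + 685.1 + 255 + 255 = 1214.0 m².
Σ(Sᵢαᵢ) = 18.9·0.05 + 685.1·0.04 + 255·0.70 + 255·0.05 = 219.599.
ᾱ = 219.599 / 1214.0 = 0.1809.
−S·ln(1−ᾱ) = −1214.0 × ln(1 − 0.1809) = 242.253.
V = 17 × 15 × 11 = 2805 m³.
T = 0.161·V/[−S·ln(1−ᾱ)] = 0.161·2805/242.253 = 1.86 s.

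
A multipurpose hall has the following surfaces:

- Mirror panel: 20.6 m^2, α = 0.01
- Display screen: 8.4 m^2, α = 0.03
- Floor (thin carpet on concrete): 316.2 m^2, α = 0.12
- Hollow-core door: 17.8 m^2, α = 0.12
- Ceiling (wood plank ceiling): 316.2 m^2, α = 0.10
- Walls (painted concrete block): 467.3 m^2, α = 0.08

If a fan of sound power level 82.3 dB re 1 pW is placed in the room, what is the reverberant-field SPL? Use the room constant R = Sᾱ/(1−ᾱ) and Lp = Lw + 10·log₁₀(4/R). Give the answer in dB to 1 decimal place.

67.5 dB

A = 109.542 sabins; S = 1146.5 m^2.
ᾱ = 0.0955, so room constant R = A/(1−ᾱ) = 121.108 m^2.
Lp = Lw + 10 log₁₀(4/R) = 82.3 -14.81 = 67.5 dB.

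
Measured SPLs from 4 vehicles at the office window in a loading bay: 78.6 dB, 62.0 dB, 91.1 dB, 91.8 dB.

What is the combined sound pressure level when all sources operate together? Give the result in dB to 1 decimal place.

Converting to relative power and adding: 10^(78.6/10) + 10^(62.0/10) + 10^(91.1/10) + 10^(91.8/10) = 2.876e+09.
Combined level = 10 log₁₀(2.876e+09) = 94.6 dB.

94.6 dB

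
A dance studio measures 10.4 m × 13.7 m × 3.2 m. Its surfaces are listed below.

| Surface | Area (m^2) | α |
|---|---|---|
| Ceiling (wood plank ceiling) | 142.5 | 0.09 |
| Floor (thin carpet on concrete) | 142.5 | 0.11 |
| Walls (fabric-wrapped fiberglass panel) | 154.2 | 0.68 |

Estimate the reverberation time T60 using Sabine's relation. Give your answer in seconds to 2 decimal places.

0.55 seconds

Equivalent absorption area: A = 142.5×0.09 + 142.5×0.11 + 154.2×0.68 = 133.356 m^2.
Room volume: 455.936 m³.
RT60 = 0.161 · V / A = 0.161 × 455.936 / 133.356 = 0.55 s.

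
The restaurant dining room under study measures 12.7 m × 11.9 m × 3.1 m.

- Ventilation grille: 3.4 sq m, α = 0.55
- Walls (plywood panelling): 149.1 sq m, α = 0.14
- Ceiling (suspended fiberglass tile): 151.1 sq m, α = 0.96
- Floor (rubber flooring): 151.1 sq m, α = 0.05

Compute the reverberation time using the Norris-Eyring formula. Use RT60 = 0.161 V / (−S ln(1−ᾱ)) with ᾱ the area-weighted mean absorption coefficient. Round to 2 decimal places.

0.34 seconds

S = Σ Sᵢ = 454.7 sq m.
Σ(Sᵢαᵢ) = 3.4·0.55 + 149.1·0.14 + 151.1·0.96 + 151.1·0.05 = 175.355.
ᾱ = 175.355 / 454.7 = 0.3856.
Eyring denominator: −S ln(1−ᾱ) = 221.489.
V = 12.7 × 11.9 × 3.1 = 468.503 m³.
RT60 = 0.161 × 468.503 / 221.489 = 0.34 s.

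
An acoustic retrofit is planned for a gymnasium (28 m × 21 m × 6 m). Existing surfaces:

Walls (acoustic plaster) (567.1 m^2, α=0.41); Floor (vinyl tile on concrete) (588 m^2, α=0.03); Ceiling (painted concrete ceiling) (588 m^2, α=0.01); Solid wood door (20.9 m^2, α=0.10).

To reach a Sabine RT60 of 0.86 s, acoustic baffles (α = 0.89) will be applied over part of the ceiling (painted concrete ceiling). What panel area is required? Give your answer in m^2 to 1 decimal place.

A₁ = Σ Sᵢαᵢ = 567.1×0.41 + 588×0.03 + 588×0.01 + 20.9×0.10 = 258.121 sabins.
Required A₂ = 0.161·3528/0.86 = 660.474 sabins.
Absorption to add: 660.474 − 258.121 = 402.353 sabins.
Net gain per m^2: Δα = 0.89 − 0.01 = 0.88.
Area = ΔA/Δα = 402.353/0.88 = 457.2 m^2.

457.2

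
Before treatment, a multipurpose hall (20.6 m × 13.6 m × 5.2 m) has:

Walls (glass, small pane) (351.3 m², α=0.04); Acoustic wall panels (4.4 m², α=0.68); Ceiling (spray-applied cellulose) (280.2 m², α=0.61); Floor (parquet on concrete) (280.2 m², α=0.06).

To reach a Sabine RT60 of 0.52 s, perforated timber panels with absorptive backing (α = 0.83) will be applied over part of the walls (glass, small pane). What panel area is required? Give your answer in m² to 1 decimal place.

Equivalent absorption area: A₁ = 351.3×0.04 + 4.4×0.68 + 280.2×0.61 + 280.2×0.06 = 204.778 m².
Required A₂ = 0.161·1456.832/0.52 = 451.058 sabins.
Absorption to add: 451.058 − 204.778 = 246.280 sabins.
Each m² of panel replacing the walls (glass, small pane) adds (0.83 − 0.04) = 0.79 sabins.
Area = ΔA/Δα = 246.280/0.79 = 311.7 m².

311.7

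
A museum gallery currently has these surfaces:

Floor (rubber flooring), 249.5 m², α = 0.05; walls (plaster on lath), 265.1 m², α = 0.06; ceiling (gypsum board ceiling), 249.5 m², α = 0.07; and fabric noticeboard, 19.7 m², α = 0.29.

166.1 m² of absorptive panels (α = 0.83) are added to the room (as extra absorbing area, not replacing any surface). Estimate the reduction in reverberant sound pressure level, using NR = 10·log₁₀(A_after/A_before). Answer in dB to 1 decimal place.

Summing Sᵢαᵢ: 12.475 + 15.906 + 17.465 + 5.713 → A_before = 51.559 sabins.
Treatment contributes 166.1·0.83 = 137.863 sabins.
A_after = 51.559 + 137.863 = 189.422 sabins.
Reduction = 10 log₁₀(A_after/A_before) = 10 log₁₀(3.6739) = 5.7 dB.

5.7 dB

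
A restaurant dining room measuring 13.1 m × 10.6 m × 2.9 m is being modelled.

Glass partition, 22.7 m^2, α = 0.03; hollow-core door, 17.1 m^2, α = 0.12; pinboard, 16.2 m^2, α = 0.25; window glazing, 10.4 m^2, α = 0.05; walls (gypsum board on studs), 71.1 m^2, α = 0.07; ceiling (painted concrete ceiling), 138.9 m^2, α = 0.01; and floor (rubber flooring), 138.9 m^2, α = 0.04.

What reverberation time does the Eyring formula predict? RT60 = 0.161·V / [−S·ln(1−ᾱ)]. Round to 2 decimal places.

3.29 seconds

S = Σ Sᵢ = 415.3 m^2.
Σ(Sᵢαᵢ) = 22.7×0.03 + 17.1×0.12 + 16.2×0.25 + 10.4×0.05 + 71.1×0.07 + 138.9×0.01 + 138.9×0.04 = 19.225.
ᾱ = 19.225 / 415.3 = 0.0463.
−S·ln(1−ᾱ) = −415.3 × ln(1 − 0.0463) = 19.688.
V = 13.1 × 10.6 × 2.9 = 402.694 m³.
T = 0.161·V/[−S·ln(1−ᾱ)] = 0.161·402.694/19.688 = 3.29 s.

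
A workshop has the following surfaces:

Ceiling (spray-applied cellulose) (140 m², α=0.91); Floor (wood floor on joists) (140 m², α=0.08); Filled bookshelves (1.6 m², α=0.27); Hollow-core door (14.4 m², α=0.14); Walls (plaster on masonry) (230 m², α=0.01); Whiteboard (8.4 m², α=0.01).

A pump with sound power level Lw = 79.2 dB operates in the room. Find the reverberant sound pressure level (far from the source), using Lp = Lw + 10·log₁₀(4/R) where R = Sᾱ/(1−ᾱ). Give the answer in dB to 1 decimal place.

Σ(Sᵢαᵢ) = 140·0.91 + 140·0.08 + 1.6·0.27 + 14.4·0.14 + 230·0.01 + 8.4·0.01 = 143.432; total area S = 534.4 m².
ᾱ = 143.432/534.4 = 0.2684; R = Sᾱ/(1−ᾱ) = 143.432/(1−0.2684) = 196.052 m².
Lp = Lw + 10 log₁₀(4/R) = 79.2 -16.90 = 62.3 dB.

62.3 dB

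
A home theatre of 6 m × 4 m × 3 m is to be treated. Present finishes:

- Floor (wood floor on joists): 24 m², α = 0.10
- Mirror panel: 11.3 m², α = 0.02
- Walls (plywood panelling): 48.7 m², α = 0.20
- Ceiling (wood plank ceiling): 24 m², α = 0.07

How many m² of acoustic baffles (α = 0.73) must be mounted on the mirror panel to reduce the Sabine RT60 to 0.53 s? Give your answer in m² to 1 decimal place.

Total absorption A₁ = 24*0.10 + 11.3*0.02 + 48.7*0.20 + 24*0.07
  = 2.400 + 0.226 + 9.740 + 1.680 = 14.046 m² sabins.
Required A₂ = 0.161·72/0.53 = 21.872 sabins.
Absorption to add: 21.872 − 14.046 = 7.826 sabins.
Net gain per m²: Δα = 0.73 − 0.02 = 0.71.
Area = ΔA/Δα = 7.826/0.71 = 11.0 m².

11.0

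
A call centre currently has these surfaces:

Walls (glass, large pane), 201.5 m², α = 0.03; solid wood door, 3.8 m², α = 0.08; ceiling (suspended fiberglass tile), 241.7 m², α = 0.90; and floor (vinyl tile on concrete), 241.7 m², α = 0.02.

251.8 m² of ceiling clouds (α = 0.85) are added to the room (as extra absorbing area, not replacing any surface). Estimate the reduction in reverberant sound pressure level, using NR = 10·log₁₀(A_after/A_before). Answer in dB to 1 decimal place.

Equivalent absorption area: A_before = 201.5*0.03 + 3.8*0.08 + 241.7*0.90 + 241.7*0.02 = 228.713 m².
Added absorption = 251.8 × 0.85 = 214.030 sabins.
New total A_after = 442.743 sabins.
Reduction = 10 log₁₀(A_after/A_before) = 10 log₁₀(1.9358) = 2.9 dB.

2.9 dB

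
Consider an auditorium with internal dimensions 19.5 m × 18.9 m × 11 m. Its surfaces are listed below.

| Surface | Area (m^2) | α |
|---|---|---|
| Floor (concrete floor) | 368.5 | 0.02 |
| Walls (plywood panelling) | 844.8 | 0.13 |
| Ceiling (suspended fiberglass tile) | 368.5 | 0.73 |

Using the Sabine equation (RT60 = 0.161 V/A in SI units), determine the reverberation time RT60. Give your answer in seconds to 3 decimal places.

Summing Sᵢαᵢ: 7.370 + 109.824 + 269.005 → A = 386.199 sabins.
Room volume: 4054.05 m³.
T = 0.161 V/A = 0.161·4054.05/386.199 = 1.690 s.

1.690 seconds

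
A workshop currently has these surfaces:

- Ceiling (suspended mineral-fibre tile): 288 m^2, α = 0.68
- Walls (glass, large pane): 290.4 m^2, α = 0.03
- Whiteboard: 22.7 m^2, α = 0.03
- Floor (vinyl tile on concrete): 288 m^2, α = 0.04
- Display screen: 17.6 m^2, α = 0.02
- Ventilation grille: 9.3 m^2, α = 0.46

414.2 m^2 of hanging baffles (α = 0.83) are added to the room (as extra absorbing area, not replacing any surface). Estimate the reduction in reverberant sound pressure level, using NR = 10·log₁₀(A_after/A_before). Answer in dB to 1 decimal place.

4.1 dB

Equivalent absorption area: A_before = 288·0.68 + 290.4·0.03 + 22.7·0.03 + 288·0.04 + 17.6·0.02 + 9.3·0.46 = 221.383 m^2.
Treatment contributes 414.2·0.83 = 343.786 sabins.
New total A_after = 565.169 sabins.
Reduction = 10 log₁₀(A_after/A_before) = 10 log₁₀(2.5529) = 4.1 dB.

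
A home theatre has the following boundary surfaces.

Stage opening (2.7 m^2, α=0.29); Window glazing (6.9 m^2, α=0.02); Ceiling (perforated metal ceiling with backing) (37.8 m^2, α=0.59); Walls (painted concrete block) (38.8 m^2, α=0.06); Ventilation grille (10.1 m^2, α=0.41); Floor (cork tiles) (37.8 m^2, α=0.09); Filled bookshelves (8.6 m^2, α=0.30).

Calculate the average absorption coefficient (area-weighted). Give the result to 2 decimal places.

0.25

S = Σ Sᵢ = 2.7 + 6.9 + 37.8 + 38.8 + 10.1 + 37.8 + 8.6 = 142.7 m^2.
Weighted sum Σ Sα = 35.674.
ᾱ = 35.674 / 142.7 = 0.25.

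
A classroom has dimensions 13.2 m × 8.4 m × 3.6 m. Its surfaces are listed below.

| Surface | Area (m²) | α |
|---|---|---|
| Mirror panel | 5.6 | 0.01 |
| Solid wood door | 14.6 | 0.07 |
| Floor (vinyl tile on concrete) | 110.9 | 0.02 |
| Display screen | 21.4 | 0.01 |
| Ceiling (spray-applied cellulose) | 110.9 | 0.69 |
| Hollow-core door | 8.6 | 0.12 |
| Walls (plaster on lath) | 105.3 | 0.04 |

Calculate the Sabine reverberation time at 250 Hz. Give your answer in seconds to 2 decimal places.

Summing Sᵢαᵢ: 0.056 + 1.022 + 2.218 + 0.214 + 76.521 + 1.032 + 4.212 → A = 85.275 sabins.
Room volume: 399.168 m³.
T = 0.161 V/A = 0.161·399.168/85.275 = 0.75 s.

0.75 sec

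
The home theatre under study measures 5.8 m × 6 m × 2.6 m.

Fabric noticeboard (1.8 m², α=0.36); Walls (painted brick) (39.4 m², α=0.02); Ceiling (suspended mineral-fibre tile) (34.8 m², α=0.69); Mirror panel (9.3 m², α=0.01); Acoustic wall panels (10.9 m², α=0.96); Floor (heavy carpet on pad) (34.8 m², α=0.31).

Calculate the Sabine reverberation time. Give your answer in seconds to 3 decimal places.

Summing Sᵢαᵢ: 0.648 + 0.788 + 24.012 + 0.093 + 10.464 + 10.788 → A = 46.793 sabins.
Room volume: 90.48 m³.
T = 0.161 V/A = 0.161·90.48/46.793 = 0.311 s.

0.311 s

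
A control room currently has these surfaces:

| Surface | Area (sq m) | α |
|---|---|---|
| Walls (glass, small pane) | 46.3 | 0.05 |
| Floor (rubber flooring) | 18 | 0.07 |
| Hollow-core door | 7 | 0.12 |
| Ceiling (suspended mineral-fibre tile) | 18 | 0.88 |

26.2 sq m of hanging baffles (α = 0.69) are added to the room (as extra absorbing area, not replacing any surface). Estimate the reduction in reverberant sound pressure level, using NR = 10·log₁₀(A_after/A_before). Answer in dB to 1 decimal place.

A_before = Σ Sᵢαᵢ = 46.3·0.05 + 18·0.07 + 7·0.12 + 18·0.88 = 20.255 sabins.
Added absorption = 26.2 × 0.69 = 18.078 sabins.
A_after = 20.255 + 18.078 = 38.333 sabins.
NR = 10·log₁₀(38.333/20.255) = 2.8 dB.

2.8 dB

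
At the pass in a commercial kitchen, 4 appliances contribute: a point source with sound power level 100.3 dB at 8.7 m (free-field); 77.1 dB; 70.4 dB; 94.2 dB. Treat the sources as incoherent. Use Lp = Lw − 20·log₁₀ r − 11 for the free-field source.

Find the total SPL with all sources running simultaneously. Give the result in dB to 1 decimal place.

Source at 8.7 m: Lp = 100.3 − 20·log₁₀(8.7) − 11 = 70.5 dB.
Σ 10^(Lᵢ/10) = 2.704e+09.
Back to dB: 10·log₁₀ Σ = 94.3 dB.

94.3 dB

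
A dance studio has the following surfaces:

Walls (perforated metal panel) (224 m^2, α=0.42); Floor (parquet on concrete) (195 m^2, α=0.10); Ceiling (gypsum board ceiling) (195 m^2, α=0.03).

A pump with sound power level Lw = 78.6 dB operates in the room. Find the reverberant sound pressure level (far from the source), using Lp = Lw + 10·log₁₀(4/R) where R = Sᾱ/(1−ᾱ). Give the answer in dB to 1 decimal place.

Σ(Sᵢαᵢ) = 224·0.42 + 195·0.10 + 195·0.03 = 119.430; total area S = 614.0 m^2.
ᾱ = 0.1945, so room constant R = A/(1−ᾱ) = 148.268 m^2.
Lp = 78.6 + 10·log₁₀(4/148.268) = 78.6 + (-15.69) = 62.9 dB.

62.9 dB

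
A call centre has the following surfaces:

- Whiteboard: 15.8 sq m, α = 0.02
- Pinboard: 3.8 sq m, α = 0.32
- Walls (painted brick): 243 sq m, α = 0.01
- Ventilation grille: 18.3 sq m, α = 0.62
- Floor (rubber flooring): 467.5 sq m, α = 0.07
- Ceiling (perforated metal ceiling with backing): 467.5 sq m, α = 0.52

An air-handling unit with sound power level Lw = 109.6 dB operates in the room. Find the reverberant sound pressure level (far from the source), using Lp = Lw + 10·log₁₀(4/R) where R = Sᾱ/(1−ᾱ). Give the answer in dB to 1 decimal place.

89.8 dB

Σ(Sᵢαᵢ) = 15.8·0.02 + 3.8·0.32 + 243·0.01 + 18.3·0.62 + 467.5·0.07 + 467.5·0.52 = 291.133; total area S = 1215.9 sq m.
ᾱ = 0.2394, so room constant R = A/(1−ᾱ) = 382.768 sq m.
Lp = Lw + 10 log₁₀(4/R) = 109.6 -19.81 = 89.8 dB.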